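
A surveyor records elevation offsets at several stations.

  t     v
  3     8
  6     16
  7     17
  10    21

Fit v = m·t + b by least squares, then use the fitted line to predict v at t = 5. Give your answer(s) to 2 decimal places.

Forming MᵀM = [[194, 26]; [26, 4]] and Mᵀv = [449, 62]ᵀ gives MᵀM·[m, b]ᵀ = Mᵀv.
Δ = 194·4 − 26² = 100.
m = (449·4 − 26·62)/100 = 46/25; b = (194·62 − 26·449)/100 = 177/50.
At t = 5: v̂ = (46/25)·(5) + (177/50)·(1) = 637/50.

v̂ = 12.74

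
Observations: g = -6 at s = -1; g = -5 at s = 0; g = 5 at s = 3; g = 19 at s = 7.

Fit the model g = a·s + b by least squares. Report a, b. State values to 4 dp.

a = 3.2194, b = -3.9935

From the data, Σs·s = 59, Σs = 9, Σ1 = 4.
Right-hand side: Σs·g = 154, Σg = 13.
So AᵀA·[a, b]ᵀ = Aᵀg: [[59, 9]; [9, 4]]·[a, b]ᵀ = [154, 13]ᵀ.
Determinant 59·4 − 9² = 155.
a = (154·4 − 9·13)/155 = 499/155; b = (59·13 − 9·154)/155 = -619/155.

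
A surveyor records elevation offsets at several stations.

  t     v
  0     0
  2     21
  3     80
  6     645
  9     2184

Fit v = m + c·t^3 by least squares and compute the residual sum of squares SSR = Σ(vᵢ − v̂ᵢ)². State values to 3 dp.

SSR = 5.783

Sums needed: Σ1 = 5, Σt^3 = 980, Σt^3·t^3 = 578890.
And Σv = 2930, Σt^3·v = 1733784.
Normal equations: [[5, 980]; [980, 578890]]·[m, c]ᵀ = [2930, 1733784]ᵀ.
Δ = 5·578890 − 980² = 1934050.
m = (2930·578890 − 980·1733784)/1934050 = -296062/193405; c = (5·1733784 − 980·2930)/1934050 = 579752/193405.
Residuals: 296062/193405, -5967/4115, 115158/193405, -36829/38681, 53374/193405; SSR = 1118502/193405.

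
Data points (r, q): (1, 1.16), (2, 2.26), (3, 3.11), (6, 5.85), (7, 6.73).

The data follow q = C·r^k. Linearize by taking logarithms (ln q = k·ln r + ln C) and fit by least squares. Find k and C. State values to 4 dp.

With ln qᵢ as the transformed response and ln rᵢ as the regressor:
Sums: Σln r = 5.5294, Σ(ln r)² = 8.6844, Σln q = 5.7714, Σln r·ln q = 8.6867.
Normal system: [[8.6844, 5.5294]; [5.5294, 5]]·[k, ln C]ᵀ = [8.6867, 5.7714]ᵀ.
Solving (det = 12.8473): k = 0.89677, ln C = 0.16256, so C = exp(0.16256) = 1.17652.

k = 0.8968, C = 1.1765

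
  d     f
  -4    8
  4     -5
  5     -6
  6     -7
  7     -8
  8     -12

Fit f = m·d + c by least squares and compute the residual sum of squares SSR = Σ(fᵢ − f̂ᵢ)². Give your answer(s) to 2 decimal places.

SSR = 3.61

Compute the Gram sums: Σd·d = 206, Σd = 26, Σ1 = 6.
For Aᵀf: Σd·f = -276, Σf = -30.
So AᵀA·[m, c]ᵀ = Aᵀf: [[206, 26]; [26, 6]]·[m, c]ᵀ = [-276, -30]ᵀ.
Eliminating c: 6·(row 1) − 26·(row 2) gives 560·m = 6·(-276) − 26·(-30) = -876, so m = -219/140.
Then c = ((-30) − 26·(-219/140))/6 = 249/140.
Residuals: -1/28, -73/140, 3/70, 17/28, 41/35, -177/140; SSR = 253/70.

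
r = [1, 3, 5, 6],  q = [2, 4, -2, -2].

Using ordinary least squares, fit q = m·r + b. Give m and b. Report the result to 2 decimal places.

Sums needed: Σr·r = 71, Σr = 15, Σ1 = 4.
Moment sums: Σr·q = -8, Σq = 2.
Determinant 71·4 − 15² = 59.
m = ((-8)·4 − 15·2)/59 = -62/59; b = (71·2 − 15·(-8))/59 = 262/59.

m = -1.05, b = 4.44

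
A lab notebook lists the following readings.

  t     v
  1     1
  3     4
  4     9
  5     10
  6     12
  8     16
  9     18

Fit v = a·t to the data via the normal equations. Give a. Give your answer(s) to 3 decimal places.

Normal-equation sums: Σt·t = 232.
Moment sums: Σt·v = 461.
So XᵀX·[a]ᵀ = Xᵀv: [[232]]·[a]ᵀ = [461]ᵀ.
a = 461/232 = 1.98707.

a = 1.987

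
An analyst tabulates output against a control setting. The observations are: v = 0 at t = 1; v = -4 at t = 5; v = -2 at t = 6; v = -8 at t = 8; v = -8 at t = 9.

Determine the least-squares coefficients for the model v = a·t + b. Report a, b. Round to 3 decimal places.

a = -1.041, b = 1.639

Setting ∂/∂a … = 0 gives: 207·a + 29·b = -168;  29·a + 5·b = -22.
Δ = 207·5 − 29² = 194.
a = ((-168)·5 − 29·(-22))/194 = -101/97; b = (207·(-22) − 29·(-168))/194 = 159/97.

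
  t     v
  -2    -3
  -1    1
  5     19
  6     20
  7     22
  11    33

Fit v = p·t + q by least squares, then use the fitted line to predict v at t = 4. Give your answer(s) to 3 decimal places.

Setting ∂/∂p … = 0 gives: 236·p + 26·q = 737;  26·p + 6·q = 92.
Eliminating q: 6·(row 1) − 26·(row 2) gives 740·p = 6·737 − 26·92 = 2030, so p = 203/74.
Then q = (92 − 26·(203/74))/6 = 255/74.
At t = 4: v̂ = (203/74)·(4) + (255/74)·(1) = 1067/74.

v̂ = 14.419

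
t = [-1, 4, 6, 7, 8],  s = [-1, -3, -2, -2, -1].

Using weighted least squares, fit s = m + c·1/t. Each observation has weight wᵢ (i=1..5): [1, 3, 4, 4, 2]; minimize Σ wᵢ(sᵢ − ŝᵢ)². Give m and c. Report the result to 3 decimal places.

With design matrix A, AᵀWA = [[14, 26/21]; [26/21, 19919/14112]] and AᵀWs = [-28, -167/42]ᵀ.
Eliminating c: (19919/14112)·(row 1) − (26/21)·(row 2) gives (128617/7056)·m = (19919/14112)·(-28) − (26/21)·(-167/42) = -122065/3528, so m = -244130/128617.
Then c = ((-167/42) − (26/21)·(-244130/128617))/(19919/14112) = -148176/128617.

m = -1.898, c = -1.152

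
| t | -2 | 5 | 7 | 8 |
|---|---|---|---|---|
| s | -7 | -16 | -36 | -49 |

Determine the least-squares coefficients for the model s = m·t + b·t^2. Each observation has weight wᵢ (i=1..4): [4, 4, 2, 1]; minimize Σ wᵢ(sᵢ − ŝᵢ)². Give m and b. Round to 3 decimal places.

m = 1.603, b = -0.964

The normal equations are: 278·m + 1666·b = -1160;  1666·m + 11462·b = -8376.
Determinant 278·11462 − 1666² = 410880.
m = ((-1160)·11462 − 1666·(-8376))/410880 = 10289/6420; b = (278·(-8376) − 1666·(-1160))/410880 = -6187/6420.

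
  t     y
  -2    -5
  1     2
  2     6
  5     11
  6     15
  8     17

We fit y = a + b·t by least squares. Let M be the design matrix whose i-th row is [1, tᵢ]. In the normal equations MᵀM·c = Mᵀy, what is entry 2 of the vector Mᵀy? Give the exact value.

Entry 2 ↔ basis t, so (Mᵀy)_{2} = Σᵢ (t)·yᵢ = (-2)·(-5) + (1)·(2) + (2)·(6) + (5)·(11) + (6)·(15) + (8)·(17) = 305.

305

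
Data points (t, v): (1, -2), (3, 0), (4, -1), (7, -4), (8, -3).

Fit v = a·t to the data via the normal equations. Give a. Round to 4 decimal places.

a = -0.4173

Sums needed: Σt·t = 139.
For Aᵀv: Σt·v = -58.
Hence a = -58 / 139 ≈ -0.417266.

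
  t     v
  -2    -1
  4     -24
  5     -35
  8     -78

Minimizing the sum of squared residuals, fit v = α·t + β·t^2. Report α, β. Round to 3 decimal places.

With design matrix X, XᵀX = [[109, 693]; [693, 4993]] and Xᵀv = [-893, -6255]ᵀ.
Determinant 109·4993 − 693² = 63988.
α = ((-893)·4993 − 693·(-6255))/63988 = -62017/31994; β = (109·(-6255) − 693·(-893))/63988 = -31473/31994.

α = -1.938, β = -0.984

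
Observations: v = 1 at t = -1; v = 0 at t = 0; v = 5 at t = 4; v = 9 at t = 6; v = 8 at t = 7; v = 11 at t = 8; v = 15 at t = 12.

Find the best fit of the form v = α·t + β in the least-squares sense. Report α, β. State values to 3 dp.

α = 1.161, β = 1.027

Normal-equation sums: Σt·t = 310, Σt = 36, Σ1 = 7.
And Σt·v = 397, Σv = 49.
AᵀA·[α, β]ᵀ = Aᵀv becomes [[310, 36]; [36, 7]]·[α, β]ᵀ = [397, 49]ᵀ.
Eliminating β: 7·(row 1) − 36·(row 2) gives 874·α = 7·397 − 36·49 = 1015, so α = 1015/874.
Then β = (49 − 36·(1015/874))/7 = 449/437.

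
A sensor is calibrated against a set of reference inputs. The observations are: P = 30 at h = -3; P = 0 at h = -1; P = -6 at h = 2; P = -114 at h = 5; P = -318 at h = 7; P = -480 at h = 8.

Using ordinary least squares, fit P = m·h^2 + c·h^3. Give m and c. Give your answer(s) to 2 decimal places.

m = 0.38, c = -0.98

Normal-equation sums: Σh^2·h^2 = 7220, Σh^2·h^3 = 52488, Σh^3·h^3 = 396212.
Right-hand side: Σh^2·P = -48906, Σh^3·P = -369942.
So XᵀX·[m, c]ᵀ = XᵀP: [[7220, 52488]; [52488, 396212]]·[m, c]ᵀ = [-48906, -369942]ᵀ.
Determinant 7220·396212 − 52488² = 105660496.
m = ((-48906)·396212 − 52488·(-369942))/105660496 = 5046453/13207562; c = (7220·(-369942) − 52488·(-48906))/105660496 = -13000389/13207562.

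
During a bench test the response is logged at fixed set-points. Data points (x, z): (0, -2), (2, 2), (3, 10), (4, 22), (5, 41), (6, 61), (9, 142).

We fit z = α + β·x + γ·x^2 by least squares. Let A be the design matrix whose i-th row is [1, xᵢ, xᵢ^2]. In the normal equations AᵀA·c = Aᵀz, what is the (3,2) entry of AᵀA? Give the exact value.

Row 3 ↔ basis x^2, column 2 ↔ basis x, so (AᵀA)_{3,2} = Σᵢ (x^2)·(x) = (0)·(0) + (4)·(2) + (9)·(3) + (16)·(4) + (25)·(5) + (36)·(6) + (81)·(9) = 1169.

1169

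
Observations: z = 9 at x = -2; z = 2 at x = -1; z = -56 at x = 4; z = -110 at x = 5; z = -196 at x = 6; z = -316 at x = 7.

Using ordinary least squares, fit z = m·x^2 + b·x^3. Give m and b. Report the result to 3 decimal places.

The normal equations are: 4595·m + 28699·b = -26148;  28699·m + 184091·b = -168132.
(Σx^2·x^2 = 4595, Σx^2·x^3 = 28699, Σx^3·x^3 = 184091, Σx^2·z = -26148, Σx^3·z = -168132.)
Eliminating b: 184091·(row 1) − 28699·(row 2) gives 22265544·m = 184091·(-26148) − 28699·(-168132) = 11608800, so m = 69100/132533.
Then b = ((-168132) − 28699·(69100/132533))/184091 = -131816/132533.

m = 0.521, b = -0.995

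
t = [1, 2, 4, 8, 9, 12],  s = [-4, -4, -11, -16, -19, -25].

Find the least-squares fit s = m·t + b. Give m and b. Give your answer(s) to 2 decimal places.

Entries of MᵀM: Σt·t = 310, Σt = 36, Σ1 = 6.
And Σt·s = -655, Σs = -79.
Eliminating b: 6·(row 1) − 36·(row 2) gives 564·m = 6·(-655) − 36·(-79) = -1086, so m = -181/94.
Then b = ((-79) − 36·(-181/94))/6 = -455/282.

m = -1.93, b = -1.61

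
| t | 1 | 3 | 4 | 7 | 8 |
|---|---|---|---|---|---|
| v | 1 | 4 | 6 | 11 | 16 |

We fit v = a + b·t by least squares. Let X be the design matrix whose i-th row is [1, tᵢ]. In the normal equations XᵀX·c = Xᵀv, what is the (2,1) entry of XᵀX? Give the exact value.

23

Row 2 ↔ basis t, column 1 ↔ basis 1, so (XᵀX)_{2,1} = Σᵢ t = (1)·(1) + (3)·(1) + (4)·(1) + (7)·(1) + (8)·(1) = 23.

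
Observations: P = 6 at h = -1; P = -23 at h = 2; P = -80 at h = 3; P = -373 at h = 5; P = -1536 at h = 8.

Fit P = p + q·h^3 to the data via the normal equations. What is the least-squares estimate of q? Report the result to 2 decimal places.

Setting ∂/∂p … = 0 gives: 5·p + 671·q = -2006;  671·p + 278563·q = -835407.
det = 5·278563 − 671² = 942574.
p = ((-2006)·278563 − 671·(-835407))/942574 = 1760719/942574; q = (5·(-835407) − 671·(-2006))/942574 = -2831009/942574.

q = -3.00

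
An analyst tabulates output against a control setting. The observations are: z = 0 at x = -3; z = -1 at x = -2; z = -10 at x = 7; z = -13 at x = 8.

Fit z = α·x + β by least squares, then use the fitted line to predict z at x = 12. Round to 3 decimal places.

The normal system AᵀA·[α, β]ᵀ = Aᵀz is [[126, 10]; [10, 4]]·[α, β]ᵀ = [-172, -24]ᵀ.
Eliminating β: 4·(row 1) − 10·(row 2) gives 404·α = 4·(-172) − 10·(-24) = -448, so α = -112/101.
Then β = ((-24) − 10·(-112/101))/4 = -326/101.
At x = 12: ẑ = (-112/101)·(12) + (-326/101)·(1) = -1670/101.

ẑ = -16.535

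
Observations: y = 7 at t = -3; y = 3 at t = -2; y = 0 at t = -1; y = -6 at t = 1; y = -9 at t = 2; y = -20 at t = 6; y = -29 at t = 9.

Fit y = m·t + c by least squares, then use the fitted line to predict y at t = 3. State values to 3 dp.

ŷ = -11.495

Entries of MᵀM: Σt·t = 136, Σt = 12, Σ1 = 7.
Right-hand side: Σt·y = -432, Σy = -54.
det = 136·7 − 12² = 808.
m = ((-432)·7 − 12·(-54))/808 = -297/101; c = (136·(-54) − 12·(-432))/808 = -270/101.
At t = 3: ŷ = (-297/101)·(3) + (-270/101)·(1) = -1161/101.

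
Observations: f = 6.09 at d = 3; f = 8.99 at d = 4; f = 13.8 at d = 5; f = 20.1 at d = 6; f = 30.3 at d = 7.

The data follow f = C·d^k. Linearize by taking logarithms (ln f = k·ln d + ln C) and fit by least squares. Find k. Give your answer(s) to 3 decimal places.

Let Y = ln f. Fitting Y = k·ln d + ln C by least squares:
Sums: Σln d = 7.8320, Σ(ln d)² = 12.7160, Σln f = 13.0393, Σln d·ln f = 21.2679.
Normal system: [[12.7160, 7.8320]; [7.8320, 5]]·[k, ln C]ᵀ = [21.2679, 13.0393]ᵀ.
Solving (det = 2.2397): k = 1.88214, ln C = -0.34033.

k = 1.882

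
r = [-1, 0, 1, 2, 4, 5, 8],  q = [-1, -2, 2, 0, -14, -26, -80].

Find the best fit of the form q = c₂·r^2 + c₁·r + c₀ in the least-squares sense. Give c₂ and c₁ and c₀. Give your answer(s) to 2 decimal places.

c₂ = -1.56, c₁ = 2.36, c₀ = 1.00

With design matrix X, XᵀX = [[4995, 709, 111]; [709, 111, 19]; [111, 19, 7]] and Xᵀq = [-5993, -823, -121]ᵀ.
Inverting the 3×3 Gram matrix, [c₂, c₁, c₀]ᵀ = [-70849/45521, 107234/45521, 45536/45521]ᵀ.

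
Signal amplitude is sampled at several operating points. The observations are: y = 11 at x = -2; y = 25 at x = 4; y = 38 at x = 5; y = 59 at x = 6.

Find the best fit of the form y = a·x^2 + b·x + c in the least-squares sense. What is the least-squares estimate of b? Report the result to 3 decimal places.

With design matrix M, MᵀM = [[2193, 397, 81]; [397, 81, 13]; [81, 13, 4]] and Mᵀy = [3518, 622, 133]ᵀ.
Row-reducing yields a = 658/353, b = -2713/1765, c = 881/1765.

b = -1.537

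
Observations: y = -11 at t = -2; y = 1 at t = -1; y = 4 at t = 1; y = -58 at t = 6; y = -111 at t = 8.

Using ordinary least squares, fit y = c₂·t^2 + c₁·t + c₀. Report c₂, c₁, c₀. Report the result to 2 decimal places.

c₂ = -2.12, c₁ = 2.51, c₀ = 3.82

Entries of MᵀM: Σt^2·t^2 = 5410, Σt^2·t = 720, Σt^2 = 106, Σt·t = 106, Σt = 12, Σ1 = 5.
For Mᵀy: Σt^2·y = -9231, Σt·y = -1211, Σy = -175.
MᵀM·[c₂, c₁, c₀]ᵀ = Mᵀy becomes [[5410, 720, 106]; [720, 106, 12]; [106, 12, 5]]·[c₂, c₁, c₀]ᵀ = [-9231, -1211, -175]ᵀ.
Row-reducing yields c₂ = -144829/68462, c₁ = 172007/68462, c₀ = 130694/34231.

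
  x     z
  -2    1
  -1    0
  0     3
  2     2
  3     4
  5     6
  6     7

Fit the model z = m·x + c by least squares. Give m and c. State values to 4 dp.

m = 0.7891, c = 1.8203

AᵀA·[m, c]ᵀ = Aᵀz reads: 79·m + 13·c = 86;  13·m + 7·c = 23.
Determinant 79·7 − 13² = 384.
m = (86·7 − 13·23)/384 = 101/128; c = (79·23 − 13·86)/384 = 233/128.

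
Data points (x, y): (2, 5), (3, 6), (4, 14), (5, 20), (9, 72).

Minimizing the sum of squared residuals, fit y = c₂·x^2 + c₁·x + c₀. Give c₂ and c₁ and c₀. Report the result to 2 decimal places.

c₂ = 1.10, c₁ = -2.39, c₀ = 4.82

Sums needed: Σx^2·x^2 = 7539, Σx^2·x = 953, Σx^2 = 135, Σx·x = 135, Σx = 23, Σ1 = 5.
Right-hand side: Σx^2·y = 6630, Σx·y = 832, Σy = 117.
Normal equations: [[7539, 953, 135]; [953, 135, 23]; [135, 23, 5]]·[c₂, c₁, c₀]ᵀ = [6630, 832, 117]ᵀ.
Inverting the 3×3 Gram matrix, [c₂, c₁, c₀]ᵀ = [9529/8702, -20787/8702, 20982/4351]ᵀ.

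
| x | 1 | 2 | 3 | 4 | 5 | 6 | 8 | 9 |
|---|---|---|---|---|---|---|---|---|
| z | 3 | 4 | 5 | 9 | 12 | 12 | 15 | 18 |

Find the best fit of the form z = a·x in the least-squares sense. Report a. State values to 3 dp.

a = 2.017

The normal system MᵀM·[a]ᵀ = Mᵀz is [[236]]·[a]ᵀ = [476]ᵀ.
Hence a = 476 / 236 ≈ 2.01695.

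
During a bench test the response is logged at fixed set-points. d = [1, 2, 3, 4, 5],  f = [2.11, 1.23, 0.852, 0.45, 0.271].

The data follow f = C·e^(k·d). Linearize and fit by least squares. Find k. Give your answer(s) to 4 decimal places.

k = -0.5110

Let Y = ln f. Fitting Y = k·d + ln C by least squares:
Σd = 15.0000, Σ(d)² = 55.0000, Σln f = -1.3106, Σd·ln f = -9.0420.
Equations: 55.0000·k + 15.0000·ln C = -9.0420;  15.0000·k + 5·ln C = -1.3106.
Solving (det = 50.0000): k = -0.51102, ln C = 1.27093.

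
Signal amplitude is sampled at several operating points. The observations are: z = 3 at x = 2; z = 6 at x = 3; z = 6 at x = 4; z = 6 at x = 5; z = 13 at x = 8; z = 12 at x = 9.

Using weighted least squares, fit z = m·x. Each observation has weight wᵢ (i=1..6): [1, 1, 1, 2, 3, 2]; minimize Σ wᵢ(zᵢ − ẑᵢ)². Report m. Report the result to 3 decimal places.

Normal-equation sums: Σwᵢ·x·x = 433.
Right-hand side: Σwᵢ·x·z = 636.
Normal equations: [[433]]·[m]ᵀ = [636]ᵀ.
Hence m = 636 / 433 ≈ 1.46882.

m = 1.469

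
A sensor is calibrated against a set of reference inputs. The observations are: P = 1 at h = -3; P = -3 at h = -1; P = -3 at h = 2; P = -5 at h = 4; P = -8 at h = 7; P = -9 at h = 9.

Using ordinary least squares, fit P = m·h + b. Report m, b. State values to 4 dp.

Entries of MᵀM: Σh·h = 160, Σh = 18, Σ1 = 6.
Right-hand side: Σh·P = -163, ΣP = -27.
So MᵀM·[m, b]ᵀ = MᵀP: [[160, 18]; [18, 6]]·[m, b]ᵀ = [-163, -27]ᵀ.
Eliminating b: 6·(row 1) − 18·(row 2) gives 636·m = 6·(-163) − 18·(-27) = -492, so m = -41/53.
Then b = ((-27) − 18·(-41/53))/6 = -231/106.

m = -0.7736, b = -2.1792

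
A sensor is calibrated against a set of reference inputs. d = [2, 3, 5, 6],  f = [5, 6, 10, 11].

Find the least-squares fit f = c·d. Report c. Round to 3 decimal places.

c = 1.946

XᵀX·[c]ᵀ = Xᵀf reads: 74·c = 144.
(Σd·d = 74, Σd·f = 144.)
Hence c = 144 / 74 ≈ 1.94595.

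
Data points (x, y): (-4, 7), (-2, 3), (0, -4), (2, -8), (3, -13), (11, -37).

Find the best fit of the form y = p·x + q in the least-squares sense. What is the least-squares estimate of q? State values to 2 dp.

With design matrix A, AᵀA = [[154, 10]; [10, 6]] and Aᵀy = [-496, -52]ᵀ.
Δ = 154·6 − 10² = 824.
p = ((-496)·6 − 10·(-52))/824 = -307/103; q = (154·(-52) − 10·(-496))/824 = -381/103.

q = -3.70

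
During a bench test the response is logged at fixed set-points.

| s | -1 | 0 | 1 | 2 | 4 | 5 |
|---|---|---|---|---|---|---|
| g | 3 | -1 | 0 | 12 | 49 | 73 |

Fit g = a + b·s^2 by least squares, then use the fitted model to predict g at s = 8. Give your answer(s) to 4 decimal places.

The normal system XᵀX·[a, b]ᵀ = Xᵀg is [[6, 47]; [47, 899]]·[a, b]ᵀ = [136, 2660]ᵀ.
Eliminating b: 899·(row 1) − 47·(row 2) gives 3185·a = 899·136 − 47·2660 = -2756, so a = -212/245.
Then b = (2660 − 47·(-212/245))/899 = 736/245.
At s = 8: ĝ = (-212/245)·(1) + (736/245)·(64) = 46892/245.

ĝ = 191.3959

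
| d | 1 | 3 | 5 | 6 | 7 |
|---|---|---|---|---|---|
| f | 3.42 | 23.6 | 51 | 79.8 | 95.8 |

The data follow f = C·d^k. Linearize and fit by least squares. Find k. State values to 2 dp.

k = 1.72

With ln fᵢ as the transformed response and ln dᵢ as the regressor:
XᵀX = [[10.7942, 6.4457]; [6.4457, 5]], rhs = [26.5258, 17.2645]ᵀ  (here Σln d = 6.4457, Σ(ln d)² = 10.7942, Σln f = 17.2645, Σln d·ln f = 26.5258).
Solving (det = 12.4237): k = 1.71824, ln C = 1.23784.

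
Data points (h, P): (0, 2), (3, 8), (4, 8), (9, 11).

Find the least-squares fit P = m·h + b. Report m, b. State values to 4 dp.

The normal equations are: 106·m + 16·b = 155;  16·m + 4·b = 29.
(Σh·h = 106, Σh = 16, Σ1 = 4, Σh·P = 155, ΣP = 29.)
Determinant 106·4 − 16² = 168.
m = (155·4 − 16·29)/168 = 13/14; b = (106·29 − 16·155)/168 = 99/28.

m = 0.9286, b = 3.5357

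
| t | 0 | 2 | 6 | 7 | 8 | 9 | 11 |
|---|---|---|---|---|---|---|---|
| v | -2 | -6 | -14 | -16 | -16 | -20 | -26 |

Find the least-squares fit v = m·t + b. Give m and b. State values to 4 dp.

The normal system MᵀM·[m, b]ᵀ = Mᵀv is [[355, 43]; [43, 7]]·[m, b]ᵀ = [-802, -100]ᵀ.
Δ = 355·7 − 43² = 636.
m = ((-802)·7 − 43·(-100))/636 = -219/106; b = (355·(-100) − 43·(-802))/636 = -169/106.

m = -2.0660, b = -1.5943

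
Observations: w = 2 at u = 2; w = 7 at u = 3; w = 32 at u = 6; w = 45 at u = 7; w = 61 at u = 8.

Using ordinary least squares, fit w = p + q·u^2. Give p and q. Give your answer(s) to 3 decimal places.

Sums needed: Σ1 = 5, Σu^2 = 162, Σu^2·u^2 = 7890.
Right-hand side: Σw = 147, Σu^2·w = 7332.
Determinant 5·7890 − 162² = 13206.
p = (147·7890 − 162·7332)/13206 = -4659/2201; q = (5·7332 − 162·147)/13206 = 2141/2201.

p = -2.117, q = 0.973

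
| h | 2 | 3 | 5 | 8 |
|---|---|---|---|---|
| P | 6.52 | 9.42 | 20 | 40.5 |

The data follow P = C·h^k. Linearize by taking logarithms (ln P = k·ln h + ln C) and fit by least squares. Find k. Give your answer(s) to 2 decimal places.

With ln Pᵢ as the transformed response and ln hᵢ as the regressor:
Over the data: Σln h = 5.4806, Σ(ln h)² = 8.6018, Σln P = 10.8147, Σln h·ln P = 16.2817.
Normal system: [[8.6018, 5.4806]; [5.4806, 4]]·[k, ln C]ᵀ = [16.2817, 10.8147]ᵀ.
Slope k = (n·Σln h·ln P − Σln h·Σln P)/(n·Σ(ln h)² − (Σln h)²) = (4·16.2817 − 5.4806·10.8147)/4.3697 = 1.33990; ln C = (Σln P − k·Σln h)/n = 0.86781.

k = 1.34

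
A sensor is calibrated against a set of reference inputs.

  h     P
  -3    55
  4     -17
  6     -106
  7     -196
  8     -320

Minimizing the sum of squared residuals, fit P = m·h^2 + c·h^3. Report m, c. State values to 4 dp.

m = 3.0647, c = -1.0079

With design matrix A, AᵀA = [[8130, 58132]; [58132, 431274]] and AᵀP = [-33677, -256537]ᵀ.
Determinant 8130·431274 − 58132² = 126928196.
m = ((-33677)·431274 − 58132·(-256537))/126928196 = 194497193/63464098; c = (8130·(-256537) − 58132·(-33677))/126928196 = -63967223/63464098.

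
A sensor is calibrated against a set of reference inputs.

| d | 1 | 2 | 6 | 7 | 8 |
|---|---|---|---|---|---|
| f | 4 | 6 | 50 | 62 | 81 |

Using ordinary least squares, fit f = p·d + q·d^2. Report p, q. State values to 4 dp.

The normal system XᵀX·[p, q]ᵀ = Xᵀf is [[154, 1080]; [1080, 7810]]·[p, q]ᵀ = [1398, 10050]ᵀ.
Eliminating q: 7810·(row 1) − 1080·(row 2) gives 36340·p = 7810·1398 − 1080·10050 = 64380, so p = 3219/1817.
Then q = (10050 − 1080·(3219/1817))/7810 = 1893/1817.

p = 1.7716, q = 1.0418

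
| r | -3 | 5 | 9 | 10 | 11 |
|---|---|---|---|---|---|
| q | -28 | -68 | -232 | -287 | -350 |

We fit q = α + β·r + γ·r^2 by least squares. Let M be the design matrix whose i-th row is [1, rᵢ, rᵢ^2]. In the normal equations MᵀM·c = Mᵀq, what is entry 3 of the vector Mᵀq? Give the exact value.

Entry 3 ↔ basis r^2, so (Mᵀq)_{3} = Σᵢ (r^2)·qᵢ = (9)·(-28) + (25)·(-68) + (81)·(-232) + (100)·(-287) + (121)·(-350) = -91794.

-91794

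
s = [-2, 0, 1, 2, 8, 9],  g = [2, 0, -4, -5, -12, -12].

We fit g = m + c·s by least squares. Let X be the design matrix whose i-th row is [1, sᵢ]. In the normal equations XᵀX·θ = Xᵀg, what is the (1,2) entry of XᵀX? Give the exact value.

18

Row 1 ↔ basis 1, column 2 ↔ basis s, so (XᵀX)_{1,2} = Σᵢ s = (1)·(-2) + (1)·(0) + (1)·(1) + (1)·(2) + (1)·(8) + (1)·(9) = 18.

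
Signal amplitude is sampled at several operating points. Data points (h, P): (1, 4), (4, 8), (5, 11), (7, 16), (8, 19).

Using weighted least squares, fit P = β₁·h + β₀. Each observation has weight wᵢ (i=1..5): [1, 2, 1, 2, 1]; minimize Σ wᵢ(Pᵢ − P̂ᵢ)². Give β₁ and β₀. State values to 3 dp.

β₁ = 2.217, β₀ = 0.311

AᵀWA·[β₁, β₀]ᵀ = AᵀWP reads: 220·β₁ + 36·β₀ = 499;  36·β₁ + 7·β₀ = 82.
Determinant 220·7 − 36² = 244.
β₁ = (499·7 − 36·82)/244 = 541/244; β₀ = (220·82 − 36·499)/244 = 19/61.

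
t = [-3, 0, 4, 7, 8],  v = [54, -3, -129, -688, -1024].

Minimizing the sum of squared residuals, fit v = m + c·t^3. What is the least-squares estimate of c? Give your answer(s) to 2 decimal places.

c = -2.00

Setting ∂/∂m … = 0 gives: 5·m + 892·c = -1790;  892·m + 384618·c = -769986.
(Σ1 = 5, Σt^3 = 892, Σt^3·t^3 = 384618, Σv = -1790, Σt^3·v = -769986.)
Δ = 5·384618 − 892² = 1127426.
m = ((-1790)·384618 − 892·(-769986))/1127426 = -819354/563713; c = (5·(-769986) − 892·(-1790))/1127426 = -1126625/563713.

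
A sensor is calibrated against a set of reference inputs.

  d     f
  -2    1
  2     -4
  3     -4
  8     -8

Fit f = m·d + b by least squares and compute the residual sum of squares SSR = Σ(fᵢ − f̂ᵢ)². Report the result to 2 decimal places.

Entries of XᵀX: Σd·d = 81, Σd = 11, Σ1 = 4.
Right-hand side: Σd·f = -86, Σf = -15.
So XᵀX·[m, b]ᵀ = Xᵀf: [[81, 11]; [11, 4]]·[m, b]ᵀ = [-86, -15]ᵀ.
Determinant 81·4 − 11² = 203.
m = ((-86)·4 − 11·(-15))/203 = -179/203; b = (81·(-15) − 11·(-86))/203 = -269/203.
Residuals: 114/203, -185/203, -6/203, 11/29; SSR = 262/203.

SSR = 1.29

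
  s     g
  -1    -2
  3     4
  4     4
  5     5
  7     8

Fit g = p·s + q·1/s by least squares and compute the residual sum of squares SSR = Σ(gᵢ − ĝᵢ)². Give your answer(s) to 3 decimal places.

From the data, Σs·s = 100, Σs·1/s = 5, Σ1/s·1/s = 217681/176400.
For Mᵀg: Σs·g = 111, Σ1/s·g = 136/21.
det = 100·(217681/176400) − 5² = 173581/1764.
p = (111·(217681/176400) − 5·(136/21))/(173581/1764) = 18450591/17358100; q = (100·(136/21) − 5·111)/(173581/1764) = 163380/173581.
Residuals: 72391/17358100, 8634627/17358100, -2113616/4339525, -1746011/3471620, 7376663/17358100; SSR = 15938899/17358100.

SSR = 0.918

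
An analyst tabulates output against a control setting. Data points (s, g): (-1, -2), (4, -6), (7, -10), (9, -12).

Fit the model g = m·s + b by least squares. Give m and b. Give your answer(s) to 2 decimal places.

m = -1.01, b = -2.69

Forming AᵀA = [[147, 19]; [19, 4]] and Aᵀg = [-200, -30]ᵀ gives AᵀA·[m, b]ᵀ = Aᵀg.
Eliminating b: 4·(row 1) − 19·(row 2) gives 227·m = 4·(-200) − 19·(-30) = -230, so m = -230/227.
Then b = ((-30) − 19·(-230/227))/4 = -610/227.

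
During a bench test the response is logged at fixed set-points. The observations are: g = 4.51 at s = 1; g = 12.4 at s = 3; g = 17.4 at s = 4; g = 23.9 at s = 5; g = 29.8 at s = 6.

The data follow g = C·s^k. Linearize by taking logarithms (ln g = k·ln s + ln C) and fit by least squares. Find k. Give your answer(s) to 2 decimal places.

k = 1.04

With ln gᵢ as the transformed response and ln sᵢ as the regressor:
Over the data: Σln s = 5.8861, Σ(ln s)² = 8.9295, Σln g = 13.4489, Σln s·ln g = 17.9162.
Normal system: [[8.9295, 5.8861]; [5.8861, 5]]·[k, ln C]ᵀ = [17.9162, 13.4489]ᵀ.
Slope k = (n·Σln s·ln g − Σln s·Σln g)/(n·Σ(ln s)² − (Σln s)²) = (5·17.9162 − 5.8861·13.4489)/10.0010 = 1.04185; ln C = (Σln g − k·Σln s)/n = 1.46328.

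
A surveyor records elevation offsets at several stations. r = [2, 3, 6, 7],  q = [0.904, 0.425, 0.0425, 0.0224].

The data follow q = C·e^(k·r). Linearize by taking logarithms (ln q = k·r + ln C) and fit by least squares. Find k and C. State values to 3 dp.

k = -0.747, C = 3.987

Taking logs, ln q = k·r + ln C, so regress ln q on r.
Σr = 18.0000, Σ(r)² = 98.0000, Σln q = -7.9135, Σr·ln q = -48.3092.
Equations: 98.0000·k + 18.0000·ln C = -48.3092;  18.0000·k + 4·ln C = -7.9135.
Solving (det = 68.0000): k = -0.74696, ln C = 1.38293, so C = exp(1.38293) = 3.98657.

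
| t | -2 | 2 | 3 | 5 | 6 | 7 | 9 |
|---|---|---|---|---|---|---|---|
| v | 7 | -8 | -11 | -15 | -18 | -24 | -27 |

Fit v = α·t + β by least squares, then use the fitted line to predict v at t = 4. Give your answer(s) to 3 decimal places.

Forming AᵀA = [[208, 30]; [30, 7]] and Aᵀv = [-657, -96]ᵀ gives AᵀA·[α, β]ᵀ = Aᵀv.
Determinant 208·7 − 30² = 556.
α = ((-657)·7 − 30·(-96))/556 = -1719/556; β = (208·(-96) − 30·(-657))/556 = -129/278.
At t = 4: v̂ = (-1719/556)·(4) + (-129/278)·(1) = -3567/278.

v̂ = -12.831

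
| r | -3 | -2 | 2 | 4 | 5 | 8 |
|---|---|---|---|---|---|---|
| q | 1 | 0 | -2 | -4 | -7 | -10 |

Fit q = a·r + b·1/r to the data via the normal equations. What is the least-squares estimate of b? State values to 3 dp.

b = 4.154

Normal-equation sums: Σr·r = 122, Σr·1/r = 6, Σ1/r·1/r = 10501/14400.
And Σr·q = -138, Σ1/r·q = -299/60.
Eliminating b: (10501/14400)·(row 1) − 6·(row 2) gives (381361/7200)·a = (10501/14400)·(-138) − 6·(-299/60) = -169763/2400, so a = -509289/381361.
Then b = ((-299/60) − 6·(-509289/381361))/(10501/14400) = 1584240/381361.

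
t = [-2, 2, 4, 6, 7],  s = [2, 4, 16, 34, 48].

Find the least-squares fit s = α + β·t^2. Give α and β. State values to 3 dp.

α = -0.729, β = 0.988

Setting ∂/∂α … = 0 gives: 5·α + 109·β = 104;  109·α + 3985·β = 3856.
Δ = 5·3985 − 109² = 8044.
α = (104·3985 − 109·3856)/8044 = -1466/2011; β = (5·3856 − 109·104)/8044 = 1986/2011.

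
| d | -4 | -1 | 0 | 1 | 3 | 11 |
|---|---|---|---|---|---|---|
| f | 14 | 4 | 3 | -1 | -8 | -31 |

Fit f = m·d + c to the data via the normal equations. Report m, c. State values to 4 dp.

Compute the Gram sums: Σd·d = 148, Σd = 10, Σ1 = 6.
Right-hand side: Σd·f = -426, Σf = -19.
MᵀM·[m, c]ᵀ = Mᵀf becomes [[148, 10]; [10, 6]]·[m, c]ᵀ = [-426, -19]ᵀ.
det = 148·6 − 10² = 788.
m = ((-426)·6 − 10·(-19))/788 = -1183/394; c = (148·(-19) − 10·(-426))/788 = 362/197.

m = -3.0025, c = 1.8376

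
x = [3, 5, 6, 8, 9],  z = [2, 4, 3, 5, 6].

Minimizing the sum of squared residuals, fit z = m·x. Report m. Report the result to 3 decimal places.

m = 0.642

Compute the Gram sums: Σx·x = 215.
Right-hand side: Σx·z = 138.
So AᵀA·[m]ᵀ = Aᵀz: [[215]]·[m]ᵀ = [138]ᵀ.
Hence m = 138 / 215 ≈ 0.64186.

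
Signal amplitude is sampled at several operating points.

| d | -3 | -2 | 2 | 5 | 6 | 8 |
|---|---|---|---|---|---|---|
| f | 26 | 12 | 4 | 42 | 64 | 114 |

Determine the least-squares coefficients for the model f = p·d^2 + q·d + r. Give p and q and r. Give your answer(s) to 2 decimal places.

p = 2.03, q = -1.98, r = 0.81

Forming XᵀX = [[6130, 826, 142]; [826, 142, 16]; [142, 16, 6]] and Xᵀf = [10948, 1412, 262]ᵀ gives XᵀX·[p, q, r]ᵀ = Xᵀf.
Solving the 3×3 system (Gaussian elimination) gives p = 114353/56235, q = -111137/56235, r = 15202/18745.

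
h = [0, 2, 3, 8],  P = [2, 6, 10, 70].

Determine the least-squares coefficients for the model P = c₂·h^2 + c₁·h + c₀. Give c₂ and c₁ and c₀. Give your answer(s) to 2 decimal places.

Entries of AᵀA: Σh^2·h^2 = 4193, Σh^2·h = 547, Σh^2 = 77, Σh·h = 77, Σh = 13, Σ1 = 4.
Right-hand side: Σh^2·P = 4594, Σh·P = 602, ΣP = 88.
Inverting the 3×3 Gram matrix, [c₂, c₁, c₀]ᵀ = [389/341, -221/341, 732/341]ᵀ.

c₂ = 1.14, c₁ = -0.65, c₀ = 2.15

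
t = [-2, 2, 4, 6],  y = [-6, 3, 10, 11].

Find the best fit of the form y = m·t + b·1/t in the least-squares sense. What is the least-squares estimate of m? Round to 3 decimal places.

m = 1.950

With design matrix X, XᵀX = [[60, 4]; [4, 85/144]] and Xᵀy = [124, 53/6]ᵀ.
Δ = 60·(85/144) − 4² = 233/12.
m = (124·(85/144) − 4·(53/6))/(233/12) = 1363/699; b = (60·(53/6) − 4·124)/(233/12) = 408/233.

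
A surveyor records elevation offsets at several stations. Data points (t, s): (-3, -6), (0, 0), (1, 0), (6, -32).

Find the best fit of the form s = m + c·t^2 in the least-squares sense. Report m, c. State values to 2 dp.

m = 0.92, c = -0.91

Forming MᵀM = [[4, 46]; [46, 1378]] and Mᵀs = [-38, -1206]ᵀ gives MᵀM·[m, c]ᵀ = Mᵀs.
det = 4·1378 − 46² = 3396.
m = ((-38)·1378 − 46·(-1206))/3396 = 778/849; c = (4·(-1206) − 46·(-38))/3396 = -769/849.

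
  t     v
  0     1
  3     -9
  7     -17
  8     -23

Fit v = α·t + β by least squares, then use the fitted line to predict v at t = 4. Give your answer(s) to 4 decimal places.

v̂ = -10.6098

Compute the Gram sums: Σt·t = 122, Σt = 18, Σ1 = 4.
Moment sums: Σt·v = -330, Σv = -48.
Eliminating β: 4·(row 1) − 18·(row 2) gives 164·α = 4·(-330) − 18·(-48) = -456, so α = -114/41.
Then β = ((-48) − 18·(-114/41))/4 = 21/41.
At t = 4: v̂ = (-114/41)·(4) + (21/41)·(1) = -435/41.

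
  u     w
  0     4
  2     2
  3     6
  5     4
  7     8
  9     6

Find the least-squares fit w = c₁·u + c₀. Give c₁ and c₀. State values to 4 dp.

The normal equations are: 168·c₁ + 26·c₀ = 152;  26·c₁ + 6·c₀ = 30.
Determinant 168·6 − 26² = 332.
c₁ = (152·6 − 26·30)/332 = 33/83; c₀ = (168·30 − 26·152)/332 = 272/83.

c₁ = 0.3976, c₀ = 3.2771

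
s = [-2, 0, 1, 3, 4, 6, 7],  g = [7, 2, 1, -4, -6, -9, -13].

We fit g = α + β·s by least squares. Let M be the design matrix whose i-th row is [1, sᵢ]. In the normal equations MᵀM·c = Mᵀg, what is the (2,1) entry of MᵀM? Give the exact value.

Row 2 ↔ basis s, column 1 ↔ basis 1, so (MᵀM)_{2,1} = Σᵢ s = (-2)·(1) + (0)·(1) + (1)·(1) + (3)·(1) + (4)·(1) + (6)·(1) + (7)·(1) = 19.

19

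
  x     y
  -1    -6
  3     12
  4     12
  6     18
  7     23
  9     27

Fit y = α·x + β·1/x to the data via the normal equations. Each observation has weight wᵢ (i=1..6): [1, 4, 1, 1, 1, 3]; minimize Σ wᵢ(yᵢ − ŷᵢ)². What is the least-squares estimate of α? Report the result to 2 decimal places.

α = 3.01

AᵀWA·[α, β]ᵀ = AᵀWy reads: 381·α + 11·β = 1196;  11·α + (33703/21168)·β = 282/7.
(Σwᵢ·x·x = 381, Σwᵢ·x·1/x = 11, Σwᵢ·1/x·1/x = 33703/21168, Σwᵢ·x·y = 1196, Σwᵢ·1/x·y = 282/7.)
Δ = 381·(33703/21168) − 11² = 3426505/7056.
α = (1196·(33703/21168) − 11·(282/7))/(3426505/7056) = 6185668/2055903; β = (381·(282/7) − 11·1196)/(3426505/7056) = 3094560/685301.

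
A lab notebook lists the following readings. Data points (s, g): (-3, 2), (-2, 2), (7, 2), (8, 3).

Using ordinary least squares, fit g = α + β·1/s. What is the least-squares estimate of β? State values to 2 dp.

Sums needed: Σ1 = 4, Σ1/s = -95/168, Σ1/s·1/s = 11209/28224.
And Σg = 9, Σ1/s·g = -169/168.
AᵀA·[α, β]ᵀ = Aᵀg becomes [[4, -95/168]; [-95/168, 11209/28224]]·[α, β]ᵀ = [9, -169/168]ᵀ.
Eliminating β: (11209/28224)·(row 1) − (-95/168)·(row 2) gives (3979/3136)·α = (11209/28224)·9 − (-95/168)·(-169/168) = 6059/2016, so α = 84826/35811.
Then β = ((-169/168) − (-95/168)·(84826/35811))/(11209/28224) = 10024/11937.

β = 0.84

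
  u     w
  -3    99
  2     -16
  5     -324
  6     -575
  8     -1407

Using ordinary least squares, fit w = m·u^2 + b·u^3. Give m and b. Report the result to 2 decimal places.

AᵀA·[m, b]ᵀ = Aᵀw reads: 6114·m + 43458·b = -118021;  43458·m + 325218·b = -887885.
Determinant 6114·325218 − 43458² = 99785088.
m = ((-118021)·325218 − 43458·(-887885))/99785088 = 470261/230984; b = (6114·(-887885) − 43458·(-118021))/99785088 = -2080363/692952.

m = 2.04, b = -3.00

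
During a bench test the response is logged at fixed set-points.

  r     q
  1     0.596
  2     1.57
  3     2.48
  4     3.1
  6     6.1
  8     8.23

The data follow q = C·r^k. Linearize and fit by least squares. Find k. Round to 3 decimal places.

Let Y = ln q. Fitting Y = k·ln r + ln C by least squares:
Σln r = 7.0493, Σ(ln r)² = 11.1437, Σln q = 5.8893, Σln r·ln q = 10.5020.
Equations: 11.1437·k + 7.0493·ln C = 10.5020;  7.0493·k + 6·ln C = 5.8893.
Δ = 11.1437·6 − (7.0493)² = 17.1702; k = (10.5020·6 − 7.0493·5.8893)/17.1702 = 1.25198, ln C = (11.1437·5.8893 − 7.0493·10.5020)/17.1702 = -0.48937.

k = 1.252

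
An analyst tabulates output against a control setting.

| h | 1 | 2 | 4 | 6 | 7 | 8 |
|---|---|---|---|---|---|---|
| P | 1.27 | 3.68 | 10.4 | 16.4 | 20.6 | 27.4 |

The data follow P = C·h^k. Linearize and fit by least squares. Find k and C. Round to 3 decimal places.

With ln Pᵢ as the transformed response and ln hᵢ as the regressor:
XᵀX = [[13.7233, 7.8966]; [7.8966, 6]], rhs = [21.9326, 13.0169]ᵀ  (here Σln h = 7.8966, Σ(ln h)² = 13.7233, Σln P = 13.0169, Σln h·ln P = 21.9326).
Δ = 13.7233·6 − (7.8966)² = 19.9843; k = (21.9326·6 − 7.8966·13.0169)/19.9843 = 1.44150, ln C = (13.7233·13.0169 − 7.8966·21.9326)/19.9843 = 0.27232, so C = exp(0.27232) = 1.31301.

k = 1.442, C = 1.313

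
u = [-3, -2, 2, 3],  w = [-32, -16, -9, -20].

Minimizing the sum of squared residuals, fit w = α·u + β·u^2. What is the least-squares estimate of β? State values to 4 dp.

β = -2.9278

Sums needed: Σu·u = 26, Σu·u^2 = 0, Σu^2·u^2 = 194.
Right-hand side: Σu·w = 50, Σu^2·w = -568.
XᵀX·[α, β]ᵀ = Xᵀw becomes [[26, 0]; [0, 194]]·[α, β]ᵀ = [50, -568]ᵀ.
Δ = 26·194 − 0² = 5044.
α = (50·194 − 0·(-568))/5044 = 25/13; β = (26·(-568) − 0·50)/5044 = -284/97.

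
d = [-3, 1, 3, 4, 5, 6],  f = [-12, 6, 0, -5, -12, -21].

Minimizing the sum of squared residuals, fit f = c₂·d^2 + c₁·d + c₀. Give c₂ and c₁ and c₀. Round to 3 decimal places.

c₂ = -1.054, c₁ = 2.089, c₀ = 3.959

Entries of XᵀX: Σd^2·d^2 = 2340, Σd^2·d = 406, Σd^2 = 96, Σd·d = 96, Σd = 16, Σ1 = 6.
For Xᵀf: Σd^2·f = -1238, Σd·f = -164, Σf = -44.
XᵀX·[c₂, c₁, c₀]ᵀ = Xᵀf becomes [[2340, 406, 96]; [406, 96, 16]; [96, 16, 6]]·[c₂, c₁, c₀]ᵀ = [-1238, -164, -44]ᵀ.
Row-reducing yields c₂ = -1074/1019, c₁ = 2129/1019, c₀ = 4034/1019.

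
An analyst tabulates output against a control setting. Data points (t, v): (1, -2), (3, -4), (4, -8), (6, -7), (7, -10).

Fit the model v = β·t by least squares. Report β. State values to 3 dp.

Entries of MᵀM: Σt·t = 111.
For Mᵀv: Σt·v = -158.
Hence β = -158 / 111 ≈ -1.42342.

β = -1.423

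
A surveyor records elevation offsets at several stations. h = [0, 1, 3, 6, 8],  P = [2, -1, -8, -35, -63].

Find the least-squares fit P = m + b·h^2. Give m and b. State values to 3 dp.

m = 1.007, b = -1.000

The normal equations are: 5·m + 110·b = -105;  110·m + 5474·b = -5365.
Δ = 5·5474 − 110² = 15270.
m = ((-105)·5474 − 110·(-5365))/15270 = 1538/1527; b = (5·(-5365) − 110·(-105))/15270 = -3055/3054.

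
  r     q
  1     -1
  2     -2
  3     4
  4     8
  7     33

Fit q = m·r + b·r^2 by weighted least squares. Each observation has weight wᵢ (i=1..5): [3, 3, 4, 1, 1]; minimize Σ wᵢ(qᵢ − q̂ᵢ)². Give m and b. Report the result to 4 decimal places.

Normal-equation sums: Σwᵢ·r·r = 116, Σwᵢ·r·r^2 = 542, Σwᵢ·r^2·r^2 = 3032.
And Σwᵢ·r·q = 296, Σwᵢ·r^2·q = 1862.
Δ = 116·3032 − 542² = 57948.
m = (296·3032 − 542·1862)/57948 = -9311/4829; b = (116·1862 − 542·296)/57948 = 4630/4829.

m = -1.9281, b = 0.9588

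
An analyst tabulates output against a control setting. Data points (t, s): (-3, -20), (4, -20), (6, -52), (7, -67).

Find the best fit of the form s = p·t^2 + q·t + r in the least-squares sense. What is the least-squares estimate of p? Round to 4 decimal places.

Normal-equation sums: Σt^2·t^2 = 4034, Σt^2·t = 596, Σt^2 = 110, Σt·t = 110, Σt = 14, Σ1 = 4.
For Mᵀs: Σt^2·s = -5655, Σt·s = -801, Σs = -159.
Normal equations: [[4034, 596, 110]; [596, 110, 14]; [110, 14, 4]]·[p, q, r]ᵀ = [-5655, -801, -159]ᵀ.
Inverting the 3×3 Gram matrix, [p, q, r]ᵀ = [-8881/5676, 7969/5676, -3095/1892]ᵀ.

p = -1.5647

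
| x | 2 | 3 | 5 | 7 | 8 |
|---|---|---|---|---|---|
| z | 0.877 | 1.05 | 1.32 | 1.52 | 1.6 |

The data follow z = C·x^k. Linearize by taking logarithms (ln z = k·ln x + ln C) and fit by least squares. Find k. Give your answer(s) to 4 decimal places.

Taking logs, ln z = k·ln x + ln C, so regress ln z on ln x.
Σln x = 7.4265, Σ(ln x)² = 12.3883, Σln z = 1.0839, Σln x·ln z = 2.2016.
Equations: 12.3883·k + 7.4265·ln C = 2.2016;  7.4265·k + 5·ln C = 1.0839.
Δ = 12.3883·5 − (7.4265)² = 6.7880; k = (2.2016·5 − 7.4265·1.0839)/6.7880 = 0.43582, ln C = (12.3883·1.0839 − 7.4265·2.2016)/6.7880 = -0.43054.

k = 0.4358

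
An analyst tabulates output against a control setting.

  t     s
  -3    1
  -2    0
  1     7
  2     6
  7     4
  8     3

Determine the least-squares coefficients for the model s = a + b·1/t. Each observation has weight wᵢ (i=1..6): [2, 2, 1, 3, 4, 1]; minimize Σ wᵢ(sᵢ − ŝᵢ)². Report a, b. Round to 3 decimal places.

a = 2.919, b = 5.265

Sums needed: Σwᵢ·1 = 13, Σwᵢ·1/t = 257/168, Σwᵢ·1/t·1/t = 72521/28224.
Moment sums: Σwᵢ·s = 46, Σwᵢ·1/t·s = 3023/168.
So MᵀWM·[a, b]ᵀ = MᵀWs: [[13, 257/168]; [257/168, 72521/28224]]·[a, b]ᵀ = [46, 3023/168]ᵀ.
Δ = 13·(72521/28224) − (257/168)² = 219181/7056.
a = (46·(72521/28224) − (257/168)·(3023/168))/(219181/7056) = 2559055/876724; b = (13·(3023/168) − (257/168)·46)/(219181/7056) = 1154034/219181.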